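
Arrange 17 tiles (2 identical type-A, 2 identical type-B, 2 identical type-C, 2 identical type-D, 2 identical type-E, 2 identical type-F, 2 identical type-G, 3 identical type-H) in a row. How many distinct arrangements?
17! / (2! × 2! × 2! × 2! × 2! × 2! × 2! × 3!) = 463134672000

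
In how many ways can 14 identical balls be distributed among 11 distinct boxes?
C(14+11-1, 11-1) = C(24, 10) = 1961256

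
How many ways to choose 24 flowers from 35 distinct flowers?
C(35,24) = 35!/(24!×11!) = 417225900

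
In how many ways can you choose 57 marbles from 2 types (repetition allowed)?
C(57+2-1, 2-1) = C(58, 1) = 58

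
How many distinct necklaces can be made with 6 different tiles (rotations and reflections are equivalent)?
(6-1)!/2 = 120/2 = 60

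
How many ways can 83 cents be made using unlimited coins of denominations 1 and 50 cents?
Coefficient of x^83 in 1/(1-x^1) · 1/(1-x^50). Use j coins of 50 for j = 0..⌊83/50⌋ = 1, the rest in 1s: 1 + 1 = 2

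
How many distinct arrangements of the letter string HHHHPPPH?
8! / (5! × 3!) = 56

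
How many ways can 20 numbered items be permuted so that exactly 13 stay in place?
Choose the 13 fixed points C(20,13) = 77520, derange the rest: !7 = Σ_{j=0}^{7} (-1)^j·7!/j! = 5040 - 5040 + 2520 - 840 + 210 - 42 + 7 - 1 = 1854. Product = 77520 × 1854 = 143722080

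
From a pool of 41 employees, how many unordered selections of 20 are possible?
C(41,20) = 41!/(20!×21!) = 269128937220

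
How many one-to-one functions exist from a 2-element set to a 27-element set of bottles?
P(27,2) = 27!/(27-2)! = 702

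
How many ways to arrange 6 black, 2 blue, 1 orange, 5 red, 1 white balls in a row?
15! / (6! × 2! × 1! × 5! × 1!) = 7567560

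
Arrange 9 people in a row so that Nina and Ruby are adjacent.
Treat as block: (9-1)! × 2! = 40320 × 2 = 80640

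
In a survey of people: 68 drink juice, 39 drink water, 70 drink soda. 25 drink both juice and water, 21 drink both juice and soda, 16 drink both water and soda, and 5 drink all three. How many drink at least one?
|A∪B∪C| = 68+39+70-25-21-16+5 = 120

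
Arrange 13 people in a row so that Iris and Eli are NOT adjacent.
Total - adjacent = 13! - (13-1)!×2 = 6227020800 - 958003200 = 5269017600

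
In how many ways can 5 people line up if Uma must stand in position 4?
Fix one position: (5-1)! = 24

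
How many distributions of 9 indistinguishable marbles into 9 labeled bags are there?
C(9+9-1, 9-1) = C(17, 8) = 24310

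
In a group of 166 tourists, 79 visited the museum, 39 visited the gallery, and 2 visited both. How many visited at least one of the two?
|A∪B| = |A| + |B| - |A∩B| = 79 + 39 - 2 = 116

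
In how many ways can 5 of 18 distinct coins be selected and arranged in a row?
P(18,5) = 18!/(18-5)! = 1028160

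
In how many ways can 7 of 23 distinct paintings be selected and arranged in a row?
P(23,7) = 23!/(23-7)! = 1235591280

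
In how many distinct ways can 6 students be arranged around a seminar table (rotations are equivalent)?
Circular: fix one position, arrange the rest. (6-1)! = 120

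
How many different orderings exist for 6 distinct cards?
6! = 720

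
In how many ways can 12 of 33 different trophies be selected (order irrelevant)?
C(33,12) = 33!/(12!×21!) = 354817320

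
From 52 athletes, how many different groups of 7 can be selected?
C(52,7) = 52!/(7!×45!) = 133784560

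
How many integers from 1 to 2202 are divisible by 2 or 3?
⌊2202/2⌋ + ⌊2202/3⌋ - ⌊2202/6⌋ = 1101 + 734 - 367 = 1468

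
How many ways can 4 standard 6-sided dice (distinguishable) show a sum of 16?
Coefficient of x^16 in (x + x² + ... + x^6)^4. By inclusion-exclusion on dice exceeding 6: Σ_j (-1)^j C(4,j)·C(16-1-6j, 3) = C(4,0)·C(15,3) - C(4,1)·C(9,3) + C(4,2)·C(3,3) = 1·455 - 4·84 + 6·1 = 125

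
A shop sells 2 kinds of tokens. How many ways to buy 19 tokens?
C(19+2-1, 2-1) = C(20, 1) = 20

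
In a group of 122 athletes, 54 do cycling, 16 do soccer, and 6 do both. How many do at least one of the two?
|A∪B| = |A| + |B| - |A∩B| = 54 + 16 - 6 = 64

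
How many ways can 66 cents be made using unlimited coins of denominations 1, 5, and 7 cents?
Coefficient of x^66 in 1/(1-x^1) · 1/(1-x^5) · 1/(1-x^7). Case on j = number of 7-cent coins (j = 0..9); remainder r = 66 - 7j is made from {1,5} in ⌊r/5⌋+1 ways. r = 66, 59, 52, 45, 38, 31, 24, 17, 10, 3 → 14 + 12 + 11 + 10 + 8 + 7 + 5 + 4 + 3 + 1 = 75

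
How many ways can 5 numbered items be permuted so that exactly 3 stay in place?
Choose the 3 fixed points C(5,3) = 10, derange the rest: !2 = Σ_{j=0}^{2} (-1)^j·2!/j! = 2 - 2 + 1 = 1. Product = 10 × 1 = 10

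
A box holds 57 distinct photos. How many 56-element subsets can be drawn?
C(57,56) = 57!/(56!×1!) = 57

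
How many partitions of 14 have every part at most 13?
Let r_j(i) = number of partitions of i into parts ≤ j, for i = 0..14. r_1(i) = 1 for all i; r_j(i) = r_{j-1}(i) + r_j(i-j). Rows j = 2..13: ≤2: 1 1 2 2 3 3 4 4 5 5 6 6 7 7 8; ≤3: 1 1 2 3 4 5 7 8 10 12 14 16 19 21 24; ≤4: 1 1 2 3 5 6 9 11 15 18 23 27 34 39 47; ≤5: 1 1 2 3 5 7 10 13 18 23 30 37 47 57 70; ≤6: 1 1 2 3 5 7 11 14 20 26 35 44 58 71 90; ≤7: 1 1 2 3 5 7 11 15 21 28 38 49 65 82 105; ≤8: 1 1 2 3 5 7 11 15 22 29 40 52 70 89 116; ≤9: 1 1 2 3 5 7 11 15 22 30 41 54 73 94 123; ≤10: 1 1 2 3 5 7 11 15 22 30 42 55 75 97 128; ≤11: 1 1 2 3 5 7 11 15 22 30 42 56 76 99 131; ≤12: 1 1 2 3 5 7 11 15 22 30 42 56 77 100 133; ≤13: 1 1 2 3 5 7 11 15 22 30 42 56 77 101 134. r_13(14) = 134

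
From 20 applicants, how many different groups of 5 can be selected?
C(20,5) = 20!/(5!×15!) = 15504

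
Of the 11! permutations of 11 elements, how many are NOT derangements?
Complement of the derangements. !11 = Σ_{j=0}^{11} (-1)^j·11!/j! = 39916800 - 39916800 + 19958400 - 6652800 + 1663200 - 332640 + 55440 - 7920 + 990 - 110 + 11 - 1 = 14684570. 11! - !11 = 39916800 - 14684570 = 25232230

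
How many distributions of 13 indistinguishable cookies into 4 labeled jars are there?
C(13+4-1, 4-1) = C(16, 3) = 560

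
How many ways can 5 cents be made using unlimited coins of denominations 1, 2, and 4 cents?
Coefficient of x^5 in 1/(1-x^1) · 1/(1-x^2) · 1/(1-x^4). Case on j = number of 4-cent coins (j = 0..1); remainder r = 5 - 4j is made from {1,2} in ⌊r/2⌋+1 ways. r = 5, 1 → 3 + 1 = 4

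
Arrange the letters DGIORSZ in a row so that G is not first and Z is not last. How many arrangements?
By inclusion-exclusion: 7! - 2×(7-1)! + (7-2)! = 5040 - 1440 + 120 = 3720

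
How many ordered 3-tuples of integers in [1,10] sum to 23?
Coefficient of x^23 in (x + x² + ... + x^10)^3. By inclusion-exclusion on dice exceeding 10: Σ_j (-1)^j C(3,j)·C(23-1-10j, 2) = C(3,0)·C(22,2) - C(3,1)·C(12,2) + C(3,2)·C(2,2) = 1·231 - 3·66 + 3·1 = 36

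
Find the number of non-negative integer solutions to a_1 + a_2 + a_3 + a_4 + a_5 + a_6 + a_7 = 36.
C(36+7-1, 7-1) = C(42, 6) = 5245786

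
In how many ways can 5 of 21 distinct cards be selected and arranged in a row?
P(21,5) = 21!/(21-5)! = 2441880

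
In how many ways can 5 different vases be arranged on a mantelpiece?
5! = 120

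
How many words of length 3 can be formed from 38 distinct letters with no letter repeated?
P(38,3) = 38!/(38-3)! = 50616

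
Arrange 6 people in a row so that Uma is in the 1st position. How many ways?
Fix one position: (6-1)! = 120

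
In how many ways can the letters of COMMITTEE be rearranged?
9! / (1! × 1! × 2! × 1! × 2! × 2!) = 45360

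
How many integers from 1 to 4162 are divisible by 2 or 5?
⌊4162/2⌋ + ⌊4162/5⌋ - ⌊4162/10⌋ = 2081 + 832 - 416 = 2497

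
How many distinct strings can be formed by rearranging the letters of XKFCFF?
6! / (1! × 3! × 1! × 1!) = 120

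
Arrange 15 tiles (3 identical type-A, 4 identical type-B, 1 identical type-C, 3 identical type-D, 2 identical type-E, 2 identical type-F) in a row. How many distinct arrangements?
15! / (3! × 4! × 1! × 3! × 2! × 2!) = 378378000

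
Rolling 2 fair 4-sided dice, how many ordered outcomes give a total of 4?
Coefficient of x^4 in (x + x² + ... + x^4)^2. By inclusion-exclusion on dice exceeding 4: Σ_j (-1)^j C(2,j)·C(4-1-4j, 1) = C(2,0)·C(3,1) = 1·3 = 3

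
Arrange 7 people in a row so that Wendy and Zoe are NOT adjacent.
Total - adjacent = 7! - (7-1)!×2 = 5040 - 1440 = 3600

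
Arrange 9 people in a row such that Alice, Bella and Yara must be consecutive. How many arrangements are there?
Treat the 3 as one block: (9-3+1)! × 3! = 5040 × 6 = 30240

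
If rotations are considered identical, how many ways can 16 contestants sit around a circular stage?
Circular: fix one position, arrange the rest. (16-1)! = 1307674368000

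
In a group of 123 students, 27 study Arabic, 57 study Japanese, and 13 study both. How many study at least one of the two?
|A∪B| = |A| + |B| - |A∩B| = 27 + 57 - 13 = 71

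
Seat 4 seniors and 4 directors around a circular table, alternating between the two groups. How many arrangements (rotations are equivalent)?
Fix one of the seniors: (4-1)! ways for the remaining seniors, × 4! ways for the directors = 6 × 24 = 144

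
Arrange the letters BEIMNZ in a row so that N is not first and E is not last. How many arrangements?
By inclusion-exclusion: 6! - 2×(6-1)! + (6-2)! = 720 - 240 + 24 = 504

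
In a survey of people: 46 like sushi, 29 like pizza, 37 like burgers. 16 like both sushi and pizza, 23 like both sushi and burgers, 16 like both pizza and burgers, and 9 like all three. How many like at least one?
|A∪B∪C| = 46+29+37-16-23-16+9 = 66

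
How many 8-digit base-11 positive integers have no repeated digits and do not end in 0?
Last digit: 10 nonzero choices. First digit: 9 (nonzero, ≠last). Middle 6: P(9,6) = 60480. Total = 5443200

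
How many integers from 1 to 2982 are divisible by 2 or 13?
⌊2982/2⌋ + ⌊2982/13⌋ - ⌊2982/26⌋ = 1491 + 229 - 114 = 1606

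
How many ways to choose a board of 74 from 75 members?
C(75,74) = 75!/(74!×1!) = 75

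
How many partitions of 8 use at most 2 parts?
By conjugation, equals partitions of 8 into parts ≤ 2. Let r_j(i) = number of partitions of i into parts ≤ j, for i = 0..8. r_1(i) = 1 for all i; r_j(i) = r_{j-1}(i) + r_j(i-j). Rows j = 2..2: ≤2: 1 1 2 2 3 3 4 4 5. r_2(8) = 5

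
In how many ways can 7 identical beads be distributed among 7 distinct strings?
C(7+7-1, 7-1) = C(13, 6) = 1716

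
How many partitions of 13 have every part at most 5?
Let r_j(i) = number of partitions of i into parts ≤ j, for i = 0..13. r_1(i) = 1 for all i; r_j(i) = r_{j-1}(i) + r_j(i-j). Rows j = 2..5: ≤2: 1 1 2 2 3 3 4 4 5 5 6 6 7 7; ≤3: 1 1 2 3 4 5 7 8 10 12 14 16 19 21; ≤4: 1 1 2 3 5 6 9 11 15 18 23 27 34 39; ≤5: 1 1 2 3 5 7 10 13 18 23 30 37 47 57. r_5(13) = 57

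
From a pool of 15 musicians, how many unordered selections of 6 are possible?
C(15,6) = 15!/(6!×9!) = 5005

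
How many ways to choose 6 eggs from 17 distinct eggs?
C(17,6) = 17!/(6!×11!) = 12376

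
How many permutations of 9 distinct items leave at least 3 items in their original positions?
Exactly j fixed points: C(9,j)·!(9-j); sum over j ≥ 3 (derangement numbers via !m = (m-1)·(!(m-1) + !(m-2)): !0..!6 = 1, 0, 1, 2, 9, 44, 265). Σ_{j=3}^{9} C(9,j)·!(9-j) = C(9,3)·!6 + C(9,4)·!5 + C(9,5)·!4 + C(9,6)·!3 + C(9,7)·!2 + C(9,8)·!1 + C(9,9)·!0 = 84·265 + 126·44 + 126·9 + 84·2 + 36·1 + 9·0 + 1·1 = 29143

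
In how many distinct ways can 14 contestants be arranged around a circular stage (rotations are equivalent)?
Circular: fix one position, arrange the rest. (14-1)! = 6227020800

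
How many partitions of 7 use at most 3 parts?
By conjugation, equals partitions of 7 into parts ≤ 3. Let r_j(i) = number of partitions of i into parts ≤ j, for i = 0..7. r_1(i) = 1 for all i; r_j(i) = r_{j-1}(i) + r_j(i-j). Rows j = 2..3: ≤2: 1 1 2 2 3 3 4 4; ≤3: 1 1 2 3 4 5 7 8. r_3(7) = 8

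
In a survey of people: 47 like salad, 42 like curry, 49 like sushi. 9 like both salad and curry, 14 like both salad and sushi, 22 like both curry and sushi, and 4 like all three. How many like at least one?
|A∪B∪C| = 47+42+49-9-14-22+4 = 97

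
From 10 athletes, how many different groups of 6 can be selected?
C(10,6) = 10!/(6!×4!) = 210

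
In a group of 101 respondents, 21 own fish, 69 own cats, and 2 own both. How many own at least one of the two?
|A∪B| = |A| + |B| - |A∩B| = 21 + 69 - 2 = 88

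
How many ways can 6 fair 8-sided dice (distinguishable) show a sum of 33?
Coefficient of x^33 in (x + x² + ... + x^8)^6. By inclusion-exclusion on dice exceeding 8: Σ_j (-1)^j C(6,j)·C(33-1-8j, 5) = C(6,0)·C(32,5) - C(6,1)·C(24,5) + C(6,2)·C(16,5) - C(6,3)·C(8,5) = 1·201376 - 6·42504 + 15·4368 - 20·56 = 10752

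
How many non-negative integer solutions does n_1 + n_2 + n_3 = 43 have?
C(43+3-1, 3-1) = C(45, 2) = 990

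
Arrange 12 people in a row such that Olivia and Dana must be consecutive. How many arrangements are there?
Treat the 2 as one block: (12-2+1)! × 2! = 39916800 × 2 = 79833600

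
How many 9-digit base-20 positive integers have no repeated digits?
First digit: 19 choices (nonzero). Then descending: 19 × 19 × 18 × 17 × 16 × 15 × 14 × 13 × 12 = 57901858560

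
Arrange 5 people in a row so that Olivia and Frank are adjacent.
Treat as block: (5-1)! × 2! = 24 × 2 = 48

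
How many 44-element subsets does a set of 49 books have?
C(49,44) = 49!/(44!×5!) = 1906884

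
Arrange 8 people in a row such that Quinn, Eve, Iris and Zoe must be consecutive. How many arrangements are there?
Treat the 4 as one block: (8-4+1)! × 4! = 120 × 24 = 2880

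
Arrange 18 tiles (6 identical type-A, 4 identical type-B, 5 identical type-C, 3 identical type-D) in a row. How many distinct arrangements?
18! / (6! × 4! × 5! × 3!) = 514594080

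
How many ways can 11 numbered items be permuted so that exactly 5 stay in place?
Choose the 5 fixed points C(11,5) = 462, derange the rest: !6 = Σ_{j=0}^{6} (-1)^j·6!/j! = 720 - 720 + 360 - 120 + 30 - 6 + 1 = 265. Product = 462 × 265 = 122430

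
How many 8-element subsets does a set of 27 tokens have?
C(27,8) = 27!/(8!×19!) = 2220075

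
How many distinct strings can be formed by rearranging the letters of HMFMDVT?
7! / (1! × 1! × 1! × 1! × 2! × 1!) = 2520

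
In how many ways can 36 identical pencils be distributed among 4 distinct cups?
C(36+4-1, 4-1) = C(39, 3) = 9139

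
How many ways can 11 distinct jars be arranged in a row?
11! = 39916800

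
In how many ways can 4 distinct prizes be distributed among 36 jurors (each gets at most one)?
P(36,4) = 36!/(36-4)! = 1413720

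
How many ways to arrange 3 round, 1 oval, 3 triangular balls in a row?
7! / (3! × 1! × 3!) = 140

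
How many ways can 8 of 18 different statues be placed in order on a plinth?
P(18,8) = 18!/(18-8)! = 1764322560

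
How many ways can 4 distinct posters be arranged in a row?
4! = 24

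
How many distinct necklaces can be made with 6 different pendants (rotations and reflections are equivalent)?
(6-1)!/2 = 120/2 = 60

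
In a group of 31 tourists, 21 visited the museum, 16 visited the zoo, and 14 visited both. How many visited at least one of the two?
|A∪B| = |A| + |B| - |A∩B| = 21 + 16 - 14 = 23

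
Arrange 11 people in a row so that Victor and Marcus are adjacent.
Treat as block: (11-1)! × 2! = 3628800 × 2 = 7257600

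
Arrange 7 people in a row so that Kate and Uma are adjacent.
Treat as block: (7-1)! × 2! = 720 × 2 = 1440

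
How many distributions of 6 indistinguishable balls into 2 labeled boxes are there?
C(6+2-1, 2-1) = C(7, 1) = 7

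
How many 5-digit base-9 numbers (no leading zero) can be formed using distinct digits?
First digit: 8 choices (nonzero). Then descending: 8 × 8 × 7 × 6 × 5 = 13440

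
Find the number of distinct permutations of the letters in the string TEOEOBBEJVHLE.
13! / (1! × 1! × 4! × 1! × 1! × 2! × 1! × 2!) = 64864800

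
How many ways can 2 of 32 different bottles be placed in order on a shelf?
P(32,2) = 32!/(32-2)! = 992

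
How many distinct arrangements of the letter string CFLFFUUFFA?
10! / (1! × 1! × 5! × 2! × 1!) = 15120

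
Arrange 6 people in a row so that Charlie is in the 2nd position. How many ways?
Fix one position: (6-1)! = 120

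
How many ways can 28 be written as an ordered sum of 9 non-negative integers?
C(28+9-1, 9-1) = C(36, 8) = 30260340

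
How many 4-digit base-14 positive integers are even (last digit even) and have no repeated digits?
Last∈{0,2,4,6,8,10,12}. Last=0: 1716. Last nonzero: 6×12×P(12,2) = 9504. Total = 11220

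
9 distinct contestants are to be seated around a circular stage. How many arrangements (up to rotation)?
Circular: fix one position, arrange the rest. (9-1)! = 40320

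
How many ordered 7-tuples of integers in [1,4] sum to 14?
Coefficient of x^14 in (x + x² + ... + x^4)^7. By inclusion-exclusion on dice exceeding 4: Σ_j (-1)^j C(7,j)·C(14-1-4j, 6) = C(7,0)·C(13,6) - C(7,1)·C(9,6) = 1·1716 - 7·84 = 1128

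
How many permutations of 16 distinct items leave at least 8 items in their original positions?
Exactly j fixed points: C(16,j)·!(16-j); sum over j ≥ 8 (derangement numbers via !m = (m-1)·(!(m-1) + !(m-2)): !0..!8 = 1, 0, 1, 2, 9, 44, 265, 1854, 14833). Σ_{j=8}^{16} C(16,j)·!(16-j) = C(16,8)·!8 + C(16,9)·!7 + C(16,10)·!6 + C(16,11)·!5 + C(16,12)·!4 + C(16,13)·!3 + C(16,14)·!2 + C(16,15)·!1 + C(16,16)·!0 = 12870·14833 + 11440·1854 + 8008·265 + 4368·44 + 1820·9 + 560·2 + 120·1 + 16·0 + 1·1 = 214442403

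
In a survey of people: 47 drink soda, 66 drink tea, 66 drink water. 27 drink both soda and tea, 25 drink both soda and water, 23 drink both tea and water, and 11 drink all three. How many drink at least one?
|A∪B∪C| = 47+66+66-27-25-23+11 = 115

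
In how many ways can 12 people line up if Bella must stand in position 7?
Fix one position: (12-1)! = 39916800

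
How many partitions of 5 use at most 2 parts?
By conjugation, equals partitions of 5 into parts ≤ 2. Let r_j(i) = number of partitions of i into parts ≤ j, for i = 0..5. r_1(i) = 1 for all i; r_j(i) = r_{j-1}(i) + r_j(i-j). Rows j = 2..2: ≤2: 1 1 2 2 3 3. r_2(5) = 3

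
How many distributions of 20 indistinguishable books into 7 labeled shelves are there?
C(20+7-1, 7-1) = C(26, 6) = 230230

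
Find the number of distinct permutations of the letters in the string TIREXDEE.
8! / (1! × 1! × 1! × 1! × 1! × 3!) = 6720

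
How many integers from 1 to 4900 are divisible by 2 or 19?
⌊4900/2⌋ + ⌊4900/19⌋ - ⌊4900/38⌋ = 2450 + 257 - 128 = 2579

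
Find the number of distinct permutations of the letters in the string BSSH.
4! / (1! × 2! × 1!) = 12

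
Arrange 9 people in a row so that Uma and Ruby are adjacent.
Treat as block: (9-1)! × 2! = 40320 × 2 = 80640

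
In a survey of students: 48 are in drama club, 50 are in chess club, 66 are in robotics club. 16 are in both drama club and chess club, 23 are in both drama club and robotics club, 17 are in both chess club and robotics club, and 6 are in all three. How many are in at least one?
|A∪B∪C| = 48+50+66-16-23-17+6 = 114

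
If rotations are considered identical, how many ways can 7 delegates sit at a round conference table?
Circular: fix one position, arrange the rest. (7-1)! = 720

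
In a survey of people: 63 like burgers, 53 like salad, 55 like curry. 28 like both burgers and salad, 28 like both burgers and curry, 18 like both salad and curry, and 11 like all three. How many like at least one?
|A∪B∪C| = 63+53+55-28-28-18+11 = 108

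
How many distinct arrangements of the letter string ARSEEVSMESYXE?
13! / (3! × 1! × 1! × 4! × 1! × 1! × 1! × 1!) = 43243200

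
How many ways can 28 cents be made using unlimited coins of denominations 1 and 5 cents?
Coefficient of x^28 in 1/(1-x^1) · 1/(1-x^5). Use j coins of 5 for j = 0..⌊28/5⌋ = 5, the rest in 1s: 5 + 1 = 6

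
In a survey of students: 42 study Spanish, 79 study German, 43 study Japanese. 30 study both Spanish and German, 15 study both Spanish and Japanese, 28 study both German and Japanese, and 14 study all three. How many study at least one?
|A∪B∪C| = 42+79+43-30-15-28+14 = 105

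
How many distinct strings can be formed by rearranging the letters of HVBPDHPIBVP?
11! / (3! × 1! × 1! × 2! × 2! × 2!) = 831600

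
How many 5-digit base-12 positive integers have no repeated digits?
First digit: 11 choices (nonzero). Then descending: 11 × 11 × 10 × 9 × 8 = 87120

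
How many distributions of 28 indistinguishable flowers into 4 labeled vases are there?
C(28+4-1, 4-1) = C(31, 3) = 4495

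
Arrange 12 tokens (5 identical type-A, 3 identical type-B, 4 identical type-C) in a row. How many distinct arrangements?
12! / (5! × 3! × 4!) = 27720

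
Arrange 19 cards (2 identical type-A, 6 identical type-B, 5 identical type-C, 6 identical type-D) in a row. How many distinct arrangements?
19! / (2! × 6! × 5! × 6!) = 977728752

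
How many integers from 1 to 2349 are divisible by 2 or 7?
⌊2349/2⌋ + ⌊2349/7⌋ - ⌊2349/14⌋ = 1174 + 335 - 167 = 1342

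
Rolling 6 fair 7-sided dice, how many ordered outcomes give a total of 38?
Coefficient of x^38 in (x + x² + ... + x^7)^6. By inclusion-exclusion on dice exceeding 7: Σ_j (-1)^j C(6,j)·C(38-1-7j, 5) = C(6,0)·C(37,5) - C(6,1)·C(30,5) + C(6,2)·C(23,5) - C(6,3)·C(16,5) + C(6,4)·C(9,5) = 1·435897 - 6·142506 + 15·33649 - 20·4368 + 15·126 = 126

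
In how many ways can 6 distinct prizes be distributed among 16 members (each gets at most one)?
P(16,6) = 16!/(16-6)! = 5765760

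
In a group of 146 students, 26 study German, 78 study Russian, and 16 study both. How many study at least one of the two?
|A∪B| = |A| + |B| - |A∩B| = 26 + 78 - 16 = 88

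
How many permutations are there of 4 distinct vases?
4! = 24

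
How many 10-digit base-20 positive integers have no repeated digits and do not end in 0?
Last digit: 19 nonzero choices. First digit: 18 (nonzero, ≠last). Middle 8: P(18,8) = 1764322560. Total = 603398315520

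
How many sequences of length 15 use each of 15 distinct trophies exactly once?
15! = 1307674368000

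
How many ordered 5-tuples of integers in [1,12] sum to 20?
Coefficient of x^20 in (x + x² + ... + x^12)^5. By inclusion-exclusion on dice exceeding 12: Σ_j (-1)^j C(5,j)·C(20-1-12j, 4) = C(5,0)·C(19,4) - C(5,1)·C(7,4) = 1·3876 - 5·35 = 3701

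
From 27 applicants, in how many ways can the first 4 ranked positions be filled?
P(27,4) = 27!/(27-4)! = 421200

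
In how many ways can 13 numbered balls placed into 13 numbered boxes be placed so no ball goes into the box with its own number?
!13 = Σ_{j=0}^{13} (-1)^j·13!/j! = 6227020800 - 6227020800 + 3113510400 - 1037836800 + 259459200 - 51891840 + 8648640 - 1235520 + 154440 - 17160 + 1716 - 156 + 13 - 1 = 2290792932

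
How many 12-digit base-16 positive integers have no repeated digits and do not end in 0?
Last digit: 15 nonzero choices. First digit: 14 (nonzero, ≠last). Middle 10: P(14,10) = 3632428800. Total = 762810048000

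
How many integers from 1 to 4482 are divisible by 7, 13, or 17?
⌊4482/7⌋+⌊4482/13⌋+⌊4482/17⌋ - ⌊4482/91⌋-⌊4482/119⌋-⌊4482/221⌋ + ⌊4482/1547⌋ = 640+344+263 - 49-37-20 + 2 = 1143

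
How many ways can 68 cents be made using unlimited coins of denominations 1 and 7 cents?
Coefficient of x^68 in 1/(1-x^1) · 1/(1-x^7). Use j coins of 7 for j = 0..⌊68/7⌋ = 9, the rest in 1s: 9 + 1 = 10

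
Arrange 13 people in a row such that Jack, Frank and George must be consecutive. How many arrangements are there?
Treat the 3 as one block: (13-3+1)! × 3! = 39916800 × 6 = 239500800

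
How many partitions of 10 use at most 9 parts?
By conjugation, equals partitions of 10 into parts ≤ 9. Let r_j(i) = number of partitions of i into parts ≤ j, for i = 0..10. r_1(i) = 1 for all i; r_j(i) = r_{j-1}(i) + r_j(i-j). Rows j = 2..9: ≤2: 1 1 2 2 3 3 4 4 5 5 6; ≤3: 1 1 2 3 4 5 7 8 10 12 14; ≤4: 1 1 2 3 5 6 9 11 15 18 23; ≤5: 1 1 2 3 5 7 10 13 18 23 30; ≤6: 1 1 2 3 5 7 11 14 20 26 35; ≤7: 1 1 2 3 5 7 11 15 21 28 38; ≤8: 1 1 2 3 5 7 11 15 22 29 40; ≤9: 1 1 2 3 5 7 11 15 22 30 41. r_9(10) = 41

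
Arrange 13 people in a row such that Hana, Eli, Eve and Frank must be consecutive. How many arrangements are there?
Treat the 4 as one block: (13-4+1)! × 4! = 3628800 × 24 = 87091200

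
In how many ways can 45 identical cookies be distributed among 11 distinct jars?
C(45+11-1, 11-1) = C(55, 10) = 29248649430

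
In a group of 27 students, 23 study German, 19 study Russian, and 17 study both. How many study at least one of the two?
|A∪B| = |A| + |B| - |A∩B| = 23 + 19 - 17 = 25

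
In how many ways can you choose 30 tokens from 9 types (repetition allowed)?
C(30+9-1, 9-1) = C(38, 8) = 48903492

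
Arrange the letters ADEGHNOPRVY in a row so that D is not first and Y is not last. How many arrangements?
By inclusion-exclusion: 11! - 2×(11-1)! + (11-2)! = 39916800 - 7257600 + 362880 = 33022080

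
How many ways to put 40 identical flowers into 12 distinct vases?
C(40+12-1, 12-1) = C(51, 11) = 47626016970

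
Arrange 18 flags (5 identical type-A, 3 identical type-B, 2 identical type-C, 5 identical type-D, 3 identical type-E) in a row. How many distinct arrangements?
18! / (5! × 3! × 2! × 5! × 3!) = 6175128960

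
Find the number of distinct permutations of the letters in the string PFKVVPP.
7! / (1! × 2! × 3! × 1!) = 420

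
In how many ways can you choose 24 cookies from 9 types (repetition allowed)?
C(24+9-1, 9-1) = C(32, 8) = 10518300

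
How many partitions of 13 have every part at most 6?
Let r_j(i) = number of partitions of i into parts ≤ j, for i = 0..13. r_1(i) = 1 for all i; r_j(i) = r_{j-1}(i) + r_j(i-j). Rows j = 2..6: ≤2: 1 1 2 2 3 3 4 4 5 5 6 6 7 7; ≤3: 1 1 2 3 4 5 7 8 10 12 14 16 19 21; ≤4: 1 1 2 3 5 6 9 11 15 18 23 27 34 39; ≤5: 1 1 2 3 5 7 10 13 18 23 30 37 47 57; ≤6: 1 1 2 3 5 7 11 14 20 26 35 44 58 71. r_6(13) = 71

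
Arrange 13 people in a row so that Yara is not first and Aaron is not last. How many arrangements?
By inclusion-exclusion: 13! - 2×(13-1)! + (13-2)! = 6227020800 - 958003200 + 39916800 = 5308934400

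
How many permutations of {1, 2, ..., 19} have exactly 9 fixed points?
Choose the 9 fixed points C(19,9) = 92378, derange the rest: !10 = Σ_{j=0}^{10} (-1)^j·10!/j! = 3628800 - 3628800 + 1814400 - 604800 + 151200 - 30240 + 5040 - 720 + 90 - 10 + 1 = 1334961. Product = 92378 × 1334961 = 123321027258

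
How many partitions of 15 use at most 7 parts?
By conjugation, equals partitions of 15 into parts ≤ 7. Let r_j(i) = number of partitions of i into parts ≤ j, for i = 0..15. r_1(i) = 1 for all i; r_j(i) = r_{j-1}(i) + r_j(i-j). Rows j = 2..7: ≤2: 1 1 2 2 3 3 4 4 5 5 6 6 7 7 8 8; ≤3: 1 1 2 3 4 5 7 8 10 12 14 16 19 21 24 27; ≤4: 1 1 2 3 5 6 9 11 15 18 23 27 34 39 47 54; ≤5: 1 1 2 3 5 7 10 13 18 23 30 37 47 57 70 84; ≤6: 1 1 2 3 5 7 11 14 20 26 35 44 58 71 90 110; ≤7: 1 1 2 3 5 7 11 15 21 28 38 49 65 82 105 131. r_7(15) = 131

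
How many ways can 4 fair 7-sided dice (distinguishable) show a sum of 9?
Coefficient of x^9 in (x + x² + ... + x^7)^4. By inclusion-exclusion on dice exceeding 7: Σ_j (-1)^j C(4,j)·C(9-1-7j, 3) = C(4,0)·C(8,3) = 1·56 = 56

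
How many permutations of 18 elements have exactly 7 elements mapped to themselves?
Choose the 7 fixed points C(18,7) = 31824, derange the rest: !11 = Σ_{j=0}^{11} (-1)^j·11!/j! = 39916800 - 39916800 + 19958400 - 6652800 + 1663200 - 332640 + 55440 - 7920 + 990 - 110 + 11 - 1 = 14684570. Product = 31824 × 14684570 = 467321755680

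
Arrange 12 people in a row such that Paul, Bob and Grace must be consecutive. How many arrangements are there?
Treat the 3 as one block: (12-3+1)! × 3! = 3628800 × 6 = 21772800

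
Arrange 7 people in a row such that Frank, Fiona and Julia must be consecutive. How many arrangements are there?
Treat the 3 as one block: (7-3+1)! × 3! = 120 × 6 = 720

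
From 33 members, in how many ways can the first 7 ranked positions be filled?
P(33,7) = 33!/(33-7)! = 21531121920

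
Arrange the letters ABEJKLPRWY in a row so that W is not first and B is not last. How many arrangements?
By inclusion-exclusion: 10! - 2×(10-1)! + (10-2)! = 3628800 - 725760 + 40320 = 2943360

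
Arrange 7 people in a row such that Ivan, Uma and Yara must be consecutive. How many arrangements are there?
Treat the 3 as one block: (7-3+1)! × 3! = 120 × 6 = 720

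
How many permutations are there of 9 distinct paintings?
9! = 362880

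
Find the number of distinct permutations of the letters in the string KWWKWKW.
7! / (3! × 4!) = 35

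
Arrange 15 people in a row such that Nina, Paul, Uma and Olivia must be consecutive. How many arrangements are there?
Treat the 4 as one block: (15-4+1)! × 4! = 479001600 × 24 = 11496038400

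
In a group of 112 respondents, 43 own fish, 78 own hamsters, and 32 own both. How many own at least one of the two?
|A∪B| = |A| + |B| - |A∩B| = 43 + 78 - 32 = 89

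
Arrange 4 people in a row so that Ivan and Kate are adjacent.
Treat as block: (4-1)! × 2! = 6 × 2 = 12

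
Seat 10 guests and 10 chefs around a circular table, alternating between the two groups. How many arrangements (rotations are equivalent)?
Fix one of the guests: (10-1)! ways for the remaining guests, × 10! ways for the chefs = 362880 × 3628800 = 1316818944000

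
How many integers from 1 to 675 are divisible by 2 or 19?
⌊675/2⌋ + ⌊675/19⌋ - ⌊675/38⌋ = 337 + 35 - 17 = 355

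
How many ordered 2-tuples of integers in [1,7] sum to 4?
Coefficient of x^4 in (x + x² + ... + x^7)^2. By inclusion-exclusion on dice exceeding 7: Σ_j (-1)^j C(2,j)·C(4-1-7j, 1) = C(2,0)·C(3,1) = 1·3 = 3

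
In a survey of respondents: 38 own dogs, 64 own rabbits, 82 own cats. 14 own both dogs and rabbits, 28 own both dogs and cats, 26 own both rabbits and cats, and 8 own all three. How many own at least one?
|A∪B∪C| = 38+64+82-14-28-26+8 = 124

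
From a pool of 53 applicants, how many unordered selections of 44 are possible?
C(53,44) = 53!/(44!×9!) = 4431613550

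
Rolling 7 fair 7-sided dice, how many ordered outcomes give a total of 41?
Coefficient of x^41 in (x + x² + ... + x^7)^7. By inclusion-exclusion on dice exceeding 7: Σ_j (-1)^j C(7,j)·C(41-1-7j, 6) = C(7,0)·C(40,6) - C(7,1)·C(33,6) + C(7,2)·C(26,6) - C(7,3)·C(19,6) + C(7,4)·C(12,6) = 1·3838380 - 7·1107568 + 21·230230 - 35·27132 + 35·924 = 2954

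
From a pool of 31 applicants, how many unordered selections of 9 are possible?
C(31,9) = 31!/(9!×22!) = 20160075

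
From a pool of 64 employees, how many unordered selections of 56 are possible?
C(64,56) = 64!/(56!×8!) = 4426165368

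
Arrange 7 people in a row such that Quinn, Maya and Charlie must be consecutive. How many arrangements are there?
Treat the 3 as one block: (7-3+1)! × 3! = 120 × 6 = 720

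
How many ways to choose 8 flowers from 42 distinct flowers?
C(42,8) = 42!/(8!×34!) = 118030185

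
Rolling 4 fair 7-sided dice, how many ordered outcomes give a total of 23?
Coefficient of x^23 in (x + x² + ... + x^7)^4. By inclusion-exclusion on dice exceeding 7: Σ_j (-1)^j C(4,j)·C(23-1-7j, 3) = C(4,0)·C(22,3) - C(4,1)·C(15,3) + C(4,2)·C(8,3) = 1·1540 - 4·455 + 6·56 = 56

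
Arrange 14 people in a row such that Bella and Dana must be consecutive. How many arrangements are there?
Treat the 2 as one block: (14-2+1)! × 2! = 6227020800 × 2 = 12454041600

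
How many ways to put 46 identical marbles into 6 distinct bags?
C(46+6-1, 6-1) = C(51, 5) = 2349060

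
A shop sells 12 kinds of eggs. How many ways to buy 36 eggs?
C(36+12-1, 12-1) = C(47, 11) = 17417133617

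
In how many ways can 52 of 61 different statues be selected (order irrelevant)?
C(61,52) = 61!/(52!×9!) = 17341763505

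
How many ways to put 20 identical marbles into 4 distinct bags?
C(20+4-1, 4-1) = C(23, 3) = 1771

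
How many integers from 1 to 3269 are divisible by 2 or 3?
⌊3269/2⌋ + ⌊3269/3⌋ - ⌊3269/6⌋ = 1634 + 1089 - 544 = 2179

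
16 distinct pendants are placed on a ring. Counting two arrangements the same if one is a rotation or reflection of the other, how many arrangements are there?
(16-1)!/2 = 1307674368000/2 = 653837184000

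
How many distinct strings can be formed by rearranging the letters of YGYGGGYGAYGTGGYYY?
17! / (1! × 1! × 8! × 7!) = 1750320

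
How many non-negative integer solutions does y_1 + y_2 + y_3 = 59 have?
C(59+3-1, 3-1) = C(61, 2) = 1830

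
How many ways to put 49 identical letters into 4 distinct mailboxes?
C(49+4-1, 4-1) = C(52, 3) = 22100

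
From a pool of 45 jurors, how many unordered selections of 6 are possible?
C(45,6) = 45!/(6!×39!) = 8145060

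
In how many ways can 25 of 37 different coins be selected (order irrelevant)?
C(37,25) = 37!/(25!×12!) = 1852482996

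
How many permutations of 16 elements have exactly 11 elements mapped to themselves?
Choose the 11 fixed points C(16,11) = 4368, derange the rest: !5 = Σ_{j=0}^{5} (-1)^j·5!/j! = 120 - 120 + 60 - 20 + 5 - 1 = 44. Product = 4368 × 44 = 192192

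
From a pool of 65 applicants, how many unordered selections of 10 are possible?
C(65,10) = 65!/(10!×55!) = 179013799328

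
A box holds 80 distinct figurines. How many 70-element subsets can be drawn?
C(80,70) = 80!/(70!×10!) = 1646492110120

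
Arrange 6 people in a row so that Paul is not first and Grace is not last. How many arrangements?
By inclusion-exclusion: 6! - 2×(6-1)! + (6-2)! = 720 - 240 + 24 = 504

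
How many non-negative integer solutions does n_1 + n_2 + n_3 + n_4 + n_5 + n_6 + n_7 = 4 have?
C(4+7-1, 7-1) = C(10, 6) = 210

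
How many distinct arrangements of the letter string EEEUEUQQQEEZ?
12! / (2! × 1! × 6! × 3!) = 55440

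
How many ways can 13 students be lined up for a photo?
13! = 6227020800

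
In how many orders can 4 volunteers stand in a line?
4! = 24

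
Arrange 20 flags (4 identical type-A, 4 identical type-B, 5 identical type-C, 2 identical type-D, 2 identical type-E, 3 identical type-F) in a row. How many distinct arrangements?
20! / (4! × 4! × 5! × 2! × 2! × 3!) = 1466593128000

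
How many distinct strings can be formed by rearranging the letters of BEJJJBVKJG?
10! / (1! × 4! × 1! × 1! × 2! × 1!) = 75600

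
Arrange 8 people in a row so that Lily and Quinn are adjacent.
Treat as block: (8-1)! × 2! = 5040 × 2 = 10080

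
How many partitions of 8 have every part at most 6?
Let r_j(i) = number of partitions of i into parts ≤ j, for i = 0..8. r_1(i) = 1 for all i; r_j(i) = r_{j-1}(i) + r_j(i-j). Rows j = 2..6: ≤2: 1 1 2 2 3 3 4 4 5; ≤3: 1 1 2 3 4 5 7 8 10; ≤4: 1 1 2 3 5 6 9 11 15; ≤5: 1 1 2 3 5 7 10 13 18; ≤6: 1 1 2 3 5 7 11 14 20. r_6(8) = 20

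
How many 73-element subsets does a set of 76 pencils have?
C(76,73) = 76!/(73!×3!) = 70300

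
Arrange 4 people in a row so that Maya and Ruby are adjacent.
Treat as block: (4-1)! × 2! = 6 × 2 = 12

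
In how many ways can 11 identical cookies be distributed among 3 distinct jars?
C(11+3-1, 3-1) = C(13, 2) = 78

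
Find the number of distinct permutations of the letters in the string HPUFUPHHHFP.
11! / (2! × 3! × 2! × 4!) = 69300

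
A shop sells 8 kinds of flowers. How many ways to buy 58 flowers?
C(58+8-1, 8-1) = C(65, 7) = 696190560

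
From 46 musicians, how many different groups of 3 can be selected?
C(46,3) = 46!/(3!×43!) = 15180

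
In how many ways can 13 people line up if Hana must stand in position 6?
Fix one position: (13-1)! = 479001600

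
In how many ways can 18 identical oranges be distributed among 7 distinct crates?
C(18+7-1, 7-1) = C(24, 6) = 134596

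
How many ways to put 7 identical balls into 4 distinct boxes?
C(7+4-1, 4-1) = C(10, 3) = 120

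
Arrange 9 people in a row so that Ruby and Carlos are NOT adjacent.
Total - adjacent = 9! - (9-1)!×2 = 362880 - 80640 = 282240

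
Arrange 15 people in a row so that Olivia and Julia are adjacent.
Treat as block: (15-1)! × 2! = 87178291200 × 2 = 174356582400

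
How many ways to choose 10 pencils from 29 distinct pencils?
C(29,10) = 29!/(10!×19!) = 20030010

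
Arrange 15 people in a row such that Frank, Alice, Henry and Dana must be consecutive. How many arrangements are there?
Treat the 4 as one block: (15-4+1)! × 4! = 479001600 × 24 = 11496038400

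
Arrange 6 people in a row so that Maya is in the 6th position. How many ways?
Fix one position: (6-1)! = 120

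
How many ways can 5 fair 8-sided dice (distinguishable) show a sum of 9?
Coefficient of x^9 in (x + x² + ... + x^8)^5. By inclusion-exclusion on dice exceeding 8: Σ_j (-1)^j C(5,j)·C(9-1-8j, 4) = C(5,0)·C(8,4) = 1·70 = 70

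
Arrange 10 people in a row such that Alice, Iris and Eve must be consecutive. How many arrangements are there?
Treat the 3 as one block: (10-3+1)! × 3! = 40320 × 6 = 241920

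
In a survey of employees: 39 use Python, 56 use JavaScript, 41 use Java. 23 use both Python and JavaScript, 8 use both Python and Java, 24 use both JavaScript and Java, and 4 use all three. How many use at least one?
|A∪B∪C| = 39+56+41-23-8-24+4 = 85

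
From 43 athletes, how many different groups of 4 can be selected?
C(43,4) = 43!/(4!×39!) = 123410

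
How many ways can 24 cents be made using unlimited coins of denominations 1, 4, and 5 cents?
Coefficient of x^24 in 1/(1-x^1) · 1/(1-x^4) · 1/(1-x^5). Case on j = number of 5-cent coins (j = 0..4); remainder r = 24 - 5j is made from {1,4} in ⌊r/4⌋+1 ways. r = 24, 19, 14, 9, 4 → 7 + 5 + 4 + 3 + 2 = 21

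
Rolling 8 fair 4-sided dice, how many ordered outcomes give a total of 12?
Coefficient of x^12 in (x + x² + ... + x^4)^8. By inclusion-exclusion on dice exceeding 4: Σ_j (-1)^j C(8,j)·C(12-1-4j, 7) = C(8,0)·C(11,7) - C(8,1)·C(7,7) = 1·330 - 8·1 = 322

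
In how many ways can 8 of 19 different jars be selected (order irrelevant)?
C(19,8) = 19!/(8!×11!) = 75582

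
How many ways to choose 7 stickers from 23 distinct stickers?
C(23,7) = 23!/(7!×16!) = 245157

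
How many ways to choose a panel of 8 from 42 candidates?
C(42,8) = 42!/(8!×34!) = 118030185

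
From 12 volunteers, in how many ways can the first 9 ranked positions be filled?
P(12,9) = 12!/(12-9)! = 79833600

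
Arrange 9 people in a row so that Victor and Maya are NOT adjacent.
Total - adjacent = 9! - (9-1)!×2 = 362880 - 80640 = 282240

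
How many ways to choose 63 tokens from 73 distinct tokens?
C(73,63) = 73!/(63!×10!) = 621324937376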